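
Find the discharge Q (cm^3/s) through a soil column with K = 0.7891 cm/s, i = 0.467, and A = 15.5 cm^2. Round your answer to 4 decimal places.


Step 1: Apply Darcy's law: Q = K * i * A
Step 2: Q = 0.7891 * 0.467 * 15.5
Step 3: Q = 5.7119 cm^3/s

5.7119


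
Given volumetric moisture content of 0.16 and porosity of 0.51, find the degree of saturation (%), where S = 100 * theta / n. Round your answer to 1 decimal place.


Step 1: S = 100 * theta_v / n
Step 2: S = 100 * 0.16 / 0.51
Step 3: S = 31.4%

31.4


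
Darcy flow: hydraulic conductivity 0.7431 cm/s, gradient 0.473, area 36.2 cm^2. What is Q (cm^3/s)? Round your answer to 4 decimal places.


Step 1: Apply Darcy's law: Q = K * i * A
Step 2: Q = 0.7431 * 0.473 * 36.2
Step 3: Q = 12.7238 cm^3/s

12.7238


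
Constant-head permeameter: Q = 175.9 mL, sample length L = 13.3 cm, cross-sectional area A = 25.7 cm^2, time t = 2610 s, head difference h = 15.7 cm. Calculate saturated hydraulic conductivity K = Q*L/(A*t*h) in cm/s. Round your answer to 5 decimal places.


Step 1: K = Q * L / (A * t * h)
Step 2: Numerator = 175.9 * 13.3 = 2339.47
Step 3: Denominator = 25.7 * 2610 * 15.7 = 1053108.9
Step 4: K = 2339.47 / 1053108.9 = 0.00222 cm/s

0.00222


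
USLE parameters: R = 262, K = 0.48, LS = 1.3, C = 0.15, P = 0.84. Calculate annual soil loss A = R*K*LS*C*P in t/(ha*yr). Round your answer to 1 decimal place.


Step 1: A = R * K * LS * C * P
Step 2: R * K = 262 * 0.48 = 125.76
Step 3: (R*K) * LS = 125.76 * 1.3 = 163.488
Step 4: * C * P = 163.488 * 0.15 * 0.84 = 20.6
Step 5: A = 20.6 t/(ha*yr)

20.6


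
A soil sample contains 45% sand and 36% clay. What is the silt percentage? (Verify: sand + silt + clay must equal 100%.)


Step 1: sand + silt + clay = 100%
Step 2: silt = 100 - sand - clay
Step 3: silt = 100 - 45 - 36
Step 4: silt = 19%

19


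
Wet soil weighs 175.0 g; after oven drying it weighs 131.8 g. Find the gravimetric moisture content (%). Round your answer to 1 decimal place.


Step 1: Water mass = wet - dry = 175.0 - 131.8 = 43.2 g
Step 2: w = 100 * water mass / dry mass
Step 3: w = 100 * 43.2 / 131.8 = 32.8%

32.8


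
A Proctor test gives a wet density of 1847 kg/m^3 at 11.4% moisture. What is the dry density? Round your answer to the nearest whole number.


Step 1: Dry density = wet density / (1 + w/100)
Step 2: Dry density = 1847 / (1 + 11.4/100)
Step 3: Dry density = 1847 / 1.114
Step 4: Dry density = 1658 kg/m^3

1658


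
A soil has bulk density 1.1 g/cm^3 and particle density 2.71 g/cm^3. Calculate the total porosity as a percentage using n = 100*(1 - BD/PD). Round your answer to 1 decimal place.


Step 1: Formula: n = 100 * (1 - BD / PD)
Step 2: n = 100 * (1 - 1.1 / 2.71)
Step 3: n = 100 * (1 - 0.4059)
Step 4: n = 59.4%

59.4


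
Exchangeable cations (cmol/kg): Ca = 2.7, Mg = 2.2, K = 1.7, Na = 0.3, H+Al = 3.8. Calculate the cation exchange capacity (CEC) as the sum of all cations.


Step 1: CEC = Ca + Mg + K + Na + (H+Al)
Step 2: CEC = 2.7 + 2.2 + 1.7 + 0.3 + 3.8
Step 3: CEC = 10.7 cmol/kg

10.7


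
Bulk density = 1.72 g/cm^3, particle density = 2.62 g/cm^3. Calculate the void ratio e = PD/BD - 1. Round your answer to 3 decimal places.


Step 1: e = PD / BD - 1
Step 2: e = 2.62 / 1.72 - 1
Step 3: e = 1.52326 - 1
Step 4: e = 0.523

0.523


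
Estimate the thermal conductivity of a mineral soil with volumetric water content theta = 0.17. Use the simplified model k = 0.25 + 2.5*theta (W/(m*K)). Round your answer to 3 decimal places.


Step 1: k = 0.25 + 2.5 * theta
Step 2: k = 0.25 + 2.5 * 0.17
Step 3: k = 0.25 + 0.425
Step 4: k = 0.675 W/(m*K)

0.675


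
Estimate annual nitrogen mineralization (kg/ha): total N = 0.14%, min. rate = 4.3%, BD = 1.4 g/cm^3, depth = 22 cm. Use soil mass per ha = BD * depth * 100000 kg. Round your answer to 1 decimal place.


Step 1: Soil mass per ha = BD * depth * 100000 = 1.4 * 22 * 100000 = 3080000 kg
Step 2: Total N pool = soil mass * N%/100 = 3080000 * 0.14/100 = 4312.0 kg/ha
Step 3: N mineralized = N pool * rate%/100 = 4312.0 * 4.3/100 = 185.4 kg/ha/yr

185.4


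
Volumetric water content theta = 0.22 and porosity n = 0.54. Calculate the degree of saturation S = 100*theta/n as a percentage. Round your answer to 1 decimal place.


Step 1: S = 100 * theta_v / n
Step 2: S = 100 * 0.22 / 0.54
Step 3: S = 40.7%

40.7


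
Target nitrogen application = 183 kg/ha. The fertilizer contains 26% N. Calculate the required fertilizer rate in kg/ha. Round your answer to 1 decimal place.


Step 1: Fertilizer rate = target N / (N content / 100)
Step 2: Rate = 183 / (26 / 100)
Step 3: Rate = 183 / 0.26
Step 4: Rate = 703.8 kg/ha

703.8


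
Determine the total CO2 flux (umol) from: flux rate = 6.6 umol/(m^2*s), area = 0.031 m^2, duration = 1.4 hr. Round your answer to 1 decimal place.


Step 1: Convert time to seconds: 1.4 hr * 3600 = 5040.0 s
Step 2: Total = flux * area * time_s
Step 3: Total = 6.6 * 0.031 * 5040.0
Step 4: Total = 1031.2 umol

1031.2


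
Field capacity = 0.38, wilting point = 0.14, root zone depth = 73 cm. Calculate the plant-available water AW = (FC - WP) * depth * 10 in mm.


Step 1: Available water = (FC - WP) * depth * 10
Step 2: AW = (0.38 - 0.14) * 73 * 10
Step 3: AW = 0.24 * 73 * 10
Step 4: AW = 175.2 mm

175.2


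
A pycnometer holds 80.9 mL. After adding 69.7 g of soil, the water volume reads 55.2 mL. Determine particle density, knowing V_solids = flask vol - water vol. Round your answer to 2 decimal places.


Step 1: Volume of solids = flask volume - water volume with soil
Step 2: V_solids = 80.9 - 55.2 = 25.7 mL
Step 3: Particle density = mass / V_solids = 69.7 / 25.7 = 2.71 g/cm^3

2.71


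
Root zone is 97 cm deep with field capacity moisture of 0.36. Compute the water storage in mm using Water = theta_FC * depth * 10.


Step 1: Water (mm) = theta_FC * depth (cm) * 10
Step 2: Water = 0.36 * 97 * 10
Step 3: Water = 349.2 mm

349.2


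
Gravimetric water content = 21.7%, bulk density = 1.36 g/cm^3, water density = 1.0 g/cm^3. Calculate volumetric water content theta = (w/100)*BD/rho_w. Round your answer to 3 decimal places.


Step 1: theta = (w / 100) * BD / rho_w
Step 2: theta = (21.7 / 100) * 1.36 / 1.0
Step 3: theta = 0.217 * 1.36
Step 4: theta = 0.295

0.295


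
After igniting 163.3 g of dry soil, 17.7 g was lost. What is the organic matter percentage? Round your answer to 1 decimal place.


Step 1: OM% = 100 * LOI / sample mass
Step 2: OM = 100 * 17.7 / 163.3
Step 3: OM = 10.8%

10.8


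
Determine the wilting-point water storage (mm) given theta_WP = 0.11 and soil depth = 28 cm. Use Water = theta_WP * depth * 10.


Step 1: Water (mm) = theta_WP * depth * 10
Step 2: Water = 0.11 * 28 * 10
Step 3: Water = 30.8 mm

30.8


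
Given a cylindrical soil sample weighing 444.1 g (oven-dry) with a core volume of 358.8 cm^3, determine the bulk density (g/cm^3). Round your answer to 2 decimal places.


Step 1: Identify the formula: BD = dry mass / volume
Step 2: Substitute values: BD = 444.1 / 358.8
Step 3: BD = 1.24 g/cm^3

1.24


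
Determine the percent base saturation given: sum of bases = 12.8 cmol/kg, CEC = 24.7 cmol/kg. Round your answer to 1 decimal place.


Step 1: BS = 100 * (sum of bases) / CEC
Step 2: BS = 100 * 12.8 / 24.7
Step 3: BS = 51.8%

51.8


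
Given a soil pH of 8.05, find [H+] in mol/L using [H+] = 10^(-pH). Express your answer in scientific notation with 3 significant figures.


Step 1: [H+] = 10^(-pH)
Step 2: [H+] = 10^(-8.05)
Step 3: [H+] = 8.91e-09 mol/L

8.91e-09


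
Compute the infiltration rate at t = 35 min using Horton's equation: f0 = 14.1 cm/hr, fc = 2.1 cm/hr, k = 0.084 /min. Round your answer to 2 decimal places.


Step 1: f = fc + (f0 - fc) * exp(-k * t)
Step 2: exp(-0.084 * 35) = 0.052866
Step 3: f = 2.1 + (14.1 - 2.1) * 0.052866
Step 4: f = 2.1 + 12.0 * 0.052866
Step 5: f = 2.73 cm/hr

2.73


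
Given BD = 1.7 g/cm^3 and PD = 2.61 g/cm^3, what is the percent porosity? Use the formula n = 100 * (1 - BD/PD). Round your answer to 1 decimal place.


Step 1: Formula: n = 100 * (1 - BD / PD)
Step 2: n = 100 * (1 - 1.7 / 2.61)
Step 3: n = 100 * (1 - 0.65134)
Step 4: n = 34.9%

34.9


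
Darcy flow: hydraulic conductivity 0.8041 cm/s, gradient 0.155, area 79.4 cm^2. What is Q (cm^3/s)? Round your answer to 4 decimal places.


Step 1: Apply Darcy's law: Q = K * i * A
Step 2: Q = 0.8041 * 0.155 * 79.4
Step 3: Q = 9.8961 cm^3/s

9.8961


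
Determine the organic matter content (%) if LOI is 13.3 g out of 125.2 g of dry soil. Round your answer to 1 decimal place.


Step 1: OM% = 100 * LOI / sample mass
Step 2: OM = 100 * 13.3 / 125.2
Step 3: OM = 10.6%

10.6


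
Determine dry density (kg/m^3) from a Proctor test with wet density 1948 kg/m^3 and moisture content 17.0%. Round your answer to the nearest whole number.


Step 1: Dry density = wet density / (1 + w/100)
Step 2: Dry density = 1948 / (1 + 17.0/100)
Step 3: Dry density = 1948 / 1.17
Step 4: Dry density = 1665 kg/m^3

1665


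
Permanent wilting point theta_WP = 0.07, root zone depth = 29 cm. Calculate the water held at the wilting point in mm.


Step 1: Water (mm) = theta_WP * depth * 10
Step 2: Water = 0.07 * 29 * 10
Step 3: Water = 20.3 mm

20.3


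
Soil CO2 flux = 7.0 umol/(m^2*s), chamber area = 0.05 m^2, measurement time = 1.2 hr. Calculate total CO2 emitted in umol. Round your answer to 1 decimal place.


Step 1: Convert time to seconds: 1.2 hr * 3600 = 4320.0 s
Step 2: Total = flux * area * time_s
Step 3: Total = 7.0 * 0.05 * 4320.0
Step 4: Total = 1512.0 umol

1512.0


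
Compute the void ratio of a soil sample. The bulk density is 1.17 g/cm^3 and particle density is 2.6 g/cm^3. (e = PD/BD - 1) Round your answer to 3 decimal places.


Step 1: e = PD / BD - 1
Step 2: e = 2.6 / 1.17 - 1
Step 3: e = 2.22222 - 1
Step 4: e = 1.222

1.222


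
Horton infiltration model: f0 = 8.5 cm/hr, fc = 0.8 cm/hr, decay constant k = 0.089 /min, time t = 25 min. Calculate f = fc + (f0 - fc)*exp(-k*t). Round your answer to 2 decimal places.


Step 1: f = fc + (f0 - fc) * exp(-k * t)
Step 2: exp(-0.089 * 25) = 0.108067
Step 3: f = 0.8 + (8.5 - 0.8) * 0.108067
Step 4: f = 0.8 + 7.7 * 0.108067
Step 5: f = 1.63 cm/hr

1.63


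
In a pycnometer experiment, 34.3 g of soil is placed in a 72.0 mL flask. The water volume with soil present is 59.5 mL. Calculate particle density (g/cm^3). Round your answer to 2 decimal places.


Step 1: Volume of solids = flask volume - water volume with soil
Step 2: V_solids = 72.0 - 59.5 = 12.5 mL
Step 3: Particle density = mass / V_solids = 34.3 / 12.5 = 2.74 g/cm^3

2.74


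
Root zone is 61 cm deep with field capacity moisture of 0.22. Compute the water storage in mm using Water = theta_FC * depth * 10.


Step 1: Water (mm) = theta_FC * depth (cm) * 10
Step 2: Water = 0.22 * 61 * 10
Step 3: Water = 134.2 mm

134.2


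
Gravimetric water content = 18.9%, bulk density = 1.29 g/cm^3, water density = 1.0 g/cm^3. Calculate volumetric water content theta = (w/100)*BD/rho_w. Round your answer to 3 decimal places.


Step 1: theta = (w / 100) * BD / rho_w
Step 2: theta = (18.9 / 100) * 1.29 / 1.0
Step 3: theta = 0.189 * 1.29
Step 4: theta = 0.244

0.244


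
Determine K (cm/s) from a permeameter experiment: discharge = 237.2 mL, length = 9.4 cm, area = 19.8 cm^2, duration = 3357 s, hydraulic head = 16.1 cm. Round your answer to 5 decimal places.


Step 1: K = Q * L / (A * t * h)
Step 2: Numerator = 237.2 * 9.4 = 2229.68
Step 3: Denominator = 19.8 * 3357 * 16.1 = 1070144.46
Step 4: K = 2229.68 / 1070144.46 = 0.00208 cm/s

0.00208


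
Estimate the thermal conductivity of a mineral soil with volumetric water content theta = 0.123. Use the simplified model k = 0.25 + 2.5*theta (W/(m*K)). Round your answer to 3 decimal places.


Step 1: k = 0.25 + 2.5 * theta
Step 2: k = 0.25 + 2.5 * 0.123
Step 3: k = 0.25 + 0.308
Step 4: k = 0.558 W/(m*K)

0.558


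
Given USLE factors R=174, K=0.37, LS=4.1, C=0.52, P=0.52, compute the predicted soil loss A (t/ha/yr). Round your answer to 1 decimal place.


Step 1: A = R * K * LS * C * P
Step 2: R * K = 174 * 0.37 = 64.38
Step 3: (R*K) * LS = 64.38 * 4.1 = 263.958
Step 4: * C * P = 263.958 * 0.52 * 0.52 = 71.4
Step 5: A = 71.4 t/(ha*yr)

71.4


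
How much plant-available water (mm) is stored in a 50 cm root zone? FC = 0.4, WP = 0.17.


Step 1: Available water = (FC - WP) * depth * 10
Step 2: AW = (0.4 - 0.17) * 50 * 10
Step 3: AW = 0.23 * 50 * 10
Step 4: AW = 115.0 mm

115.0


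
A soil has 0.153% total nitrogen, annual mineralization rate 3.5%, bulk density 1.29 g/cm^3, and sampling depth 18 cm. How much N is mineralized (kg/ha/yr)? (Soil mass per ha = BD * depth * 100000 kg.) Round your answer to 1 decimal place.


Step 1: Soil mass per ha = BD * depth * 100000 = 1.29 * 18 * 100000 = 2322000 kg
Step 2: Total N pool = soil mass * N%/100 = 2322000 * 0.153/100 = 3552.66 kg/ha
Step 3: N mineralized = N pool * rate%/100 = 3552.66 * 3.5/100 = 124.3 kg/ha/yr

124.3


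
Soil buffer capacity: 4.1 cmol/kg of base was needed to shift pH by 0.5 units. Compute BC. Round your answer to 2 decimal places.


Step 1: BC = change in base / change in pH
Step 2: BC = 4.1 / 0.5
Step 3: BC = 8.2 cmol/(kg*pH unit)

8.2


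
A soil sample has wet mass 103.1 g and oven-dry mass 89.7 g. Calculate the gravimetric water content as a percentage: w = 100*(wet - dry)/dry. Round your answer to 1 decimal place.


Step 1: Water mass = wet - dry = 103.1 - 89.7 = 13.4 g
Step 2: w = 100 * water mass / dry mass
Step 3: w = 100 * 13.4 / 89.7 = 14.9%

14.9


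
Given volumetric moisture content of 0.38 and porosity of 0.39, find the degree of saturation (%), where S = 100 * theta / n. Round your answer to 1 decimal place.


Step 1: S = 100 * theta_v / n
Step 2: S = 100 * 0.38 / 0.39
Step 3: S = 97.4%

97.4


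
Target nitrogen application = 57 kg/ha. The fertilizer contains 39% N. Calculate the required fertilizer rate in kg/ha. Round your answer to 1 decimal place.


Step 1: Fertilizer rate = target N / (N content / 100)
Step 2: Rate = 57 / (39 / 100)
Step 3: Rate = 57 / 0.39
Step 4: Rate = 146.2 kg/ha

146.2


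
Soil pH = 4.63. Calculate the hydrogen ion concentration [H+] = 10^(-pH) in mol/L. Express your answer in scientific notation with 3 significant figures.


Step 1: [H+] = 10^(-pH)
Step 2: [H+] = 10^(-4.63)
Step 3: [H+] = 2.34e-05 mol/L

2.34e-05


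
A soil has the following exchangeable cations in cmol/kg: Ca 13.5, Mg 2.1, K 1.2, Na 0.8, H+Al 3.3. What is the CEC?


Step 1: CEC = Ca + Mg + K + Na + (H+Al)
Step 2: CEC = 13.5 + 2.1 + 1.2 + 0.8 + 3.3
Step 3: CEC = 20.9 cmol/kg

20.9


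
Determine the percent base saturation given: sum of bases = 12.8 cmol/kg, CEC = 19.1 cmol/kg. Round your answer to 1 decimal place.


Step 1: BS = 100 * (sum of bases) / CEC
Step 2: BS = 100 * 12.8 / 19.1
Step 3: BS = 67.0%

67.0


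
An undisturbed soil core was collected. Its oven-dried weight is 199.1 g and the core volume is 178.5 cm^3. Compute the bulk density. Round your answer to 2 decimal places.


Step 1: Identify the formula: BD = dry mass / volume
Step 2: Substitute values: BD = 199.1 / 178.5
Step 3: BD = 1.12 g/cm^3

1.12


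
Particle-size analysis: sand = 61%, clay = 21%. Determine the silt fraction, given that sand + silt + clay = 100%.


Step 1: sand + silt + clay = 100%
Step 2: silt = 100 - sand - clay
Step 3: silt = 100 - 61 - 21
Step 4: silt = 18%

18


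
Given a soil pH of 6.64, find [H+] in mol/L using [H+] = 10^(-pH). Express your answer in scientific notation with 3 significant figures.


Step 1: [H+] = 10^(-pH)
Step 2: [H+] = 10^(-6.64)
Step 3: [H+] = 2.29e-07 mol/L

2.29e-07


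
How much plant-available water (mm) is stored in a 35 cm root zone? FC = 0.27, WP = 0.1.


Step 1: Available water = (FC - WP) * depth * 10
Step 2: AW = (0.27 - 0.1) * 35 * 10
Step 3: AW = 0.17 * 35 * 10
Step 4: AW = 59.5 mm

59.5


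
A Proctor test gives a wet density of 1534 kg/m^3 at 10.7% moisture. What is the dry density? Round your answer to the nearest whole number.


Step 1: Dry density = wet density / (1 + w/100)
Step 2: Dry density = 1534 / (1 + 10.7/100)
Step 3: Dry density = 1534 / 1.107
Step 4: Dry density = 1386 kg/m^3

1386


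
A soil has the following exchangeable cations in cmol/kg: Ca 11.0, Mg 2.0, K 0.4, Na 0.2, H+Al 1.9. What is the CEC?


Step 1: CEC = Ca + Mg + K + Na + (H+Al)
Step 2: CEC = 11.0 + 2.0 + 0.4 + 0.2 + 1.9
Step 3: CEC = 15.5 cmol/kg

15.5


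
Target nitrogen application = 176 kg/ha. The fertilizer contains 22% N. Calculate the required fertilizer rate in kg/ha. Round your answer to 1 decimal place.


Step 1: Fertilizer rate = target N / (N content / 100)
Step 2: Rate = 176 / (22 / 100)
Step 3: Rate = 176 / 0.22
Step 4: Rate = 800.0 kg/ha

800.0


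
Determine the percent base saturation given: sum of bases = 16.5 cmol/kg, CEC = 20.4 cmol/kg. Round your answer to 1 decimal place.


Step 1: BS = 100 * (sum of bases) / CEC
Step 2: BS = 100 * 16.5 / 20.4
Step 3: BS = 80.9%

80.9


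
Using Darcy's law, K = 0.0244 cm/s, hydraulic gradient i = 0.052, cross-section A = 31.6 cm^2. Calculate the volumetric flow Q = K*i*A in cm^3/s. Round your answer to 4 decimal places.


Step 1: Apply Darcy's law: Q = K * i * A
Step 2: Q = 0.0244 * 0.052 * 31.6
Step 3: Q = 0.0401 cm^3/s

0.0401


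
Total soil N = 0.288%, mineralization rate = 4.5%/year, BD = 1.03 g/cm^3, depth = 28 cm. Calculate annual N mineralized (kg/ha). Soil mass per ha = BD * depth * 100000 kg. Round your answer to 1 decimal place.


Step 1: Soil mass per ha = BD * depth * 100000 = 1.03 * 28 * 100000 = 2884000 kg
Step 2: Total N pool = soil mass * N%/100 = 2884000 * 0.288/100 = 8305.92 kg/ha
Step 3: N mineralized = N pool * rate%/100 = 8305.92 * 4.5/100 = 373.8 kg/ha/yr

373.8


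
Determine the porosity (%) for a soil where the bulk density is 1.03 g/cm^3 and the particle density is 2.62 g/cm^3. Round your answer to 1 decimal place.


Step 1: Formula: n = 100 * (1 - BD / PD)
Step 2: n = 100 * (1 - 1.03 / 2.62)
Step 3: n = 100 * (1 - 0.39313)
Step 4: n = 60.7%

60.7


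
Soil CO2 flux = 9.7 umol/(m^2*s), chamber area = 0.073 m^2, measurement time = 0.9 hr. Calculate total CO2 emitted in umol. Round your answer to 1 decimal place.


Step 1: Convert time to seconds: 0.9 hr * 3600 = 3240.0 s
Step 2: Total = flux * area * time_s
Step 3: Total = 9.7 * 0.073 * 3240.0
Step 4: Total = 2294.2 umol

2294.2


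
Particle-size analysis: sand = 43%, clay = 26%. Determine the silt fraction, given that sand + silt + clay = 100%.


Step 1: sand + silt + clay = 100%
Step 2: silt = 100 - sand - clay
Step 3: silt = 100 - 43 - 26
Step 4: silt = 31%

31


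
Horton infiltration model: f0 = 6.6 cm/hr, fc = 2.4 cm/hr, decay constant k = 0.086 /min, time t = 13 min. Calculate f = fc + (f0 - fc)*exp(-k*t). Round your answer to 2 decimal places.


Step 1: f = fc + (f0 - fc) * exp(-k * t)
Step 2: exp(-0.086 * 13) = 0.326933
Step 3: f = 2.4 + (6.6 - 2.4) * 0.326933
Step 4: f = 2.4 + 4.2 * 0.326933
Step 5: f = 3.77 cm/hr

3.77


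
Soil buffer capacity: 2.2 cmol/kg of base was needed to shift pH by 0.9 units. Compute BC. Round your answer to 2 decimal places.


Step 1: BC = change in base / change in pH
Step 2: BC = 2.2 / 0.9
Step 3: BC = 2.44 cmol/(kg*pH unit)

2.44


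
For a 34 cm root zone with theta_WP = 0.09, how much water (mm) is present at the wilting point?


Step 1: Water (mm) = theta_WP * depth * 10
Step 2: Water = 0.09 * 34 * 10
Step 3: Water = 30.6 mm

30.6


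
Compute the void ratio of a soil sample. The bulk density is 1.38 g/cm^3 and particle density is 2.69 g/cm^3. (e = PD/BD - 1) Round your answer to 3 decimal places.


Step 1: e = PD / BD - 1
Step 2: e = 2.69 / 1.38 - 1
Step 3: e = 1.94928 - 1
Step 4: e = 0.949

0.949


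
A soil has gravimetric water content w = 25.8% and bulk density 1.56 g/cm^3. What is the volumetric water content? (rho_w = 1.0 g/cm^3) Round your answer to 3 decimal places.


Step 1: theta = (w / 100) * BD / rho_w
Step 2: theta = (25.8 / 100) * 1.56 / 1.0
Step 3: theta = 0.258 * 1.56
Step 4: theta = 0.402

0.402


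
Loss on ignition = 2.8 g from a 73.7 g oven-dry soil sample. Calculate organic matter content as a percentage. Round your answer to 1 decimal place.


Step 1: OM% = 100 * LOI / sample mass
Step 2: OM = 100 * 2.8 / 73.7
Step 3: OM = 3.8%

3.8


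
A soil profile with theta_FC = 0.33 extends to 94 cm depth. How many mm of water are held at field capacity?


Step 1: Water (mm) = theta_FC * depth (cm) * 10
Step 2: Water = 0.33 * 94 * 10
Step 3: Water = 310.2 mm

310.2


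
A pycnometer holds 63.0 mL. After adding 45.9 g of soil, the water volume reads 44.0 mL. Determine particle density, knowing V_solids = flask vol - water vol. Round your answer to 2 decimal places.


Step 1: Volume of solids = flask volume - water volume with soil
Step 2: V_solids = 63.0 - 44.0 = 19.0 mL
Step 3: Particle density = mass / V_solids = 45.9 / 19.0 = 2.42 g/cm^3

2.42


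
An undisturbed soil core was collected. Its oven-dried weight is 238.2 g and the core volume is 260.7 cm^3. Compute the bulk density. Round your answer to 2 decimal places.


Step 1: Identify the formula: BD = dry mass / volume
Step 2: Substitute values: BD = 238.2 / 260.7
Step 3: BD = 0.91 g/cm^3

0.91


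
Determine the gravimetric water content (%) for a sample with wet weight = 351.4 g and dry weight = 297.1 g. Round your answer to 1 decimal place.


Step 1: Water mass = wet - dry = 351.4 - 297.1 = 54.3 g
Step 2: w = 100 * water mass / dry mass
Step 3: w = 100 * 54.3 / 297.1 = 18.3%

18.3


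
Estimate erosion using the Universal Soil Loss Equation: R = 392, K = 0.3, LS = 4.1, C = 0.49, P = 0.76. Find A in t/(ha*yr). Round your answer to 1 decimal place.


Step 1: A = R * K * LS * C * P
Step 2: R * K = 392 * 0.3 = 117.6
Step 3: (R*K) * LS = 117.6 * 4.1 = 482.16
Step 4: * C * P = 482.16 * 0.49 * 0.76 = 179.6
Step 5: A = 179.6 t/(ha*yr)

179.6


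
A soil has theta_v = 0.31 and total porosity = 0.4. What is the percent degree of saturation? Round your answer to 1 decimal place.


Step 1: S = 100 * theta_v / n
Step 2: S = 100 * 0.31 / 0.4
Step 3: S = 77.5%

77.5


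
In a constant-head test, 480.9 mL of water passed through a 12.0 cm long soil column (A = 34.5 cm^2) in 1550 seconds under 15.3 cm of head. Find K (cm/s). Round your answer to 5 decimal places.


Step 1: K = Q * L / (A * t * h)
Step 2: Numerator = 480.9 * 12.0 = 5770.8
Step 3: Denominator = 34.5 * 1550 * 15.3 = 818167.5
Step 4: K = 5770.8 / 818167.5 = 0.00705 cm/s

0.00705


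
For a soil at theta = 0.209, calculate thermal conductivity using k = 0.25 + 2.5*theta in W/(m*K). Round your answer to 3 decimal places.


Step 1: k = 0.25 + 2.5 * theta
Step 2: k = 0.25 + 2.5 * 0.209
Step 3: k = 0.25 + 0.523
Step 4: k = 0.773 W/(m*K)

0.773


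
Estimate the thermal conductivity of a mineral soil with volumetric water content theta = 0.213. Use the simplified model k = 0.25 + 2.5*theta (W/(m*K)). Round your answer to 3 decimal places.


Step 1: k = 0.25 + 2.5 * theta
Step 2: k = 0.25 + 2.5 * 0.213
Step 3: k = 0.25 + 0.533
Step 4: k = 0.783 W/(m*K)

0.783


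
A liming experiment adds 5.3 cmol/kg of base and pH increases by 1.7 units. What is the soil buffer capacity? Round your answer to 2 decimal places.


Step 1: BC = change in base / change in pH
Step 2: BC = 5.3 / 1.7
Step 3: BC = 3.12 cmol/(kg*pH unit)

3.12


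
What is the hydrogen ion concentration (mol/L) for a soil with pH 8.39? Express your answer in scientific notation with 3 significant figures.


Step 1: [H+] = 10^(-pH)
Step 2: [H+] = 10^(-8.39)
Step 3: [H+] = 4.07e-09 mol/L

4.07e-09


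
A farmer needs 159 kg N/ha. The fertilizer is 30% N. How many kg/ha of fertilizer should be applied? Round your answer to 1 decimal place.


Step 1: Fertilizer rate = target N / (N content / 100)
Step 2: Rate = 159 / (30 / 100)
Step 3: Rate = 159 / 0.3
Step 4: Rate = 530.0 kg/ha

530.0


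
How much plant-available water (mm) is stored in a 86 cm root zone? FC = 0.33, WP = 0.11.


Step 1: Available water = (FC - WP) * depth * 10
Step 2: AW = (0.33 - 0.11) * 86 * 10
Step 3: AW = 0.22 * 86 * 10
Step 4: AW = 189.2 mm

189.2


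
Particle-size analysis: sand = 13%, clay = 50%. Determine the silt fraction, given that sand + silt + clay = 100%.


Step 1: sand + silt + clay = 100%
Step 2: silt = 100 - sand - clay
Step 3: silt = 100 - 13 - 50
Step 4: silt = 37%

37


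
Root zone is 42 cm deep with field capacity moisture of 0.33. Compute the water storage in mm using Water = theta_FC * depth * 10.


Step 1: Water (mm) = theta_FC * depth (cm) * 10
Step 2: Water = 0.33 * 42 * 10
Step 3: Water = 138.6 mm

138.6


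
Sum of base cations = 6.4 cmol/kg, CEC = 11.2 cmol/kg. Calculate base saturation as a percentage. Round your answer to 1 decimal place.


Step 1: BS = 100 * (sum of bases) / CEC
Step 2: BS = 100 * 6.4 / 11.2
Step 3: BS = 57.1%

57.1


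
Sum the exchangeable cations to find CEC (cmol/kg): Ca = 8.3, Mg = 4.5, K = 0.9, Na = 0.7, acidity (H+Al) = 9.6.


Step 1: CEC = Ca + Mg + K + Na + (H+Al)
Step 2: CEC = 8.3 + 4.5 + 0.9 + 0.7 + 9.6
Step 3: CEC = 24.0 cmol/kg

24.0


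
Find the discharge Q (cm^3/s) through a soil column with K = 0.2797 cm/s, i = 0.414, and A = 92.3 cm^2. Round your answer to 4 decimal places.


Step 1: Apply Darcy's law: Q = K * i * A
Step 2: Q = 0.2797 * 0.414 * 92.3
Step 3: Q = 10.688 cm^3/s

10.688


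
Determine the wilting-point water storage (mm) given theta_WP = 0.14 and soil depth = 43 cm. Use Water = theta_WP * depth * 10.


Step 1: Water (mm) = theta_WP * depth * 10
Step 2: Water = 0.14 * 43 * 10
Step 3: Water = 60.2 mm

60.2


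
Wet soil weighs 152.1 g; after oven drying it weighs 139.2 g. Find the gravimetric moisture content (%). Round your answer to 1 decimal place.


Step 1: Water mass = wet - dry = 152.1 - 139.2 = 12.9 g
Step 2: w = 100 * water mass / dry mass
Step 3: w = 100 * 12.9 / 139.2 = 9.3%

9.3


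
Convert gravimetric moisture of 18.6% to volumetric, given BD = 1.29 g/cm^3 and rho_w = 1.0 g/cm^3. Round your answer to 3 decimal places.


Step 1: theta = (w / 100) * BD / rho_w
Step 2: theta = (18.6 / 100) * 1.29 / 1.0
Step 3: theta = 0.186 * 1.29
Step 4: theta = 0.24

0.24


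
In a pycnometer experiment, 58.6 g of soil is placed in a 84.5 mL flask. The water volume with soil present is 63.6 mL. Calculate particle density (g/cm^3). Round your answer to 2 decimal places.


Step 1: Volume of solids = flask volume - water volume with soil
Step 2: V_solids = 84.5 - 63.6 = 20.9 mL
Step 3: Particle density = mass / V_solids = 58.6 / 20.9 = 2.8 g/cm^3

2.8


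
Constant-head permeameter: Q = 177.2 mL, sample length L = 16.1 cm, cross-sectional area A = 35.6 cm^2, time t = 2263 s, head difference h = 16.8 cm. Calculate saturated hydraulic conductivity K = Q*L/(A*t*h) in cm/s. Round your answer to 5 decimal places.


Step 1: K = Q * L / (A * t * h)
Step 2: Numerator = 177.2 * 16.1 = 2852.92
Step 3: Denominator = 35.6 * 2263 * 16.8 = 1353455.04
Step 4: K = 2852.92 / 1353455.04 = 0.00211 cm/s

0.00211


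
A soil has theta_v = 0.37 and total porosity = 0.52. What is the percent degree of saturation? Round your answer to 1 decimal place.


Step 1: S = 100 * theta_v / n
Step 2: S = 100 * 0.37 / 0.52
Step 3: S = 71.2%

71.2


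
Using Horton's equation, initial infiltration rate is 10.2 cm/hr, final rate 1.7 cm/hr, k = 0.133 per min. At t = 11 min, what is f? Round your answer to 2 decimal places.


Step 1: f = fc + (f0 - fc) * exp(-k * t)
Step 2: exp(-0.133 * 11) = 0.231541
Step 3: f = 1.7 + (10.2 - 1.7) * 0.231541
Step 4: f = 1.7 + 8.5 * 0.231541
Step 5: f = 3.67 cm/hr

3.67


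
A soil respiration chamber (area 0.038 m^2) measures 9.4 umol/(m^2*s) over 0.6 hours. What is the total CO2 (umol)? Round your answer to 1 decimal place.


Step 1: Convert time to seconds: 0.6 hr * 3600 = 2160.0 s
Step 2: Total = flux * area * time_s
Step 3: Total = 9.4 * 0.038 * 2160.0
Step 4: Total = 771.6 umol

771.6


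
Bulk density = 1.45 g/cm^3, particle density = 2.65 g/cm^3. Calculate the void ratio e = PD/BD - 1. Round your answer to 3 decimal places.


Step 1: e = PD / BD - 1
Step 2: e = 2.65 / 1.45 - 1
Step 3: e = 1.82759 - 1
Step 4: e = 0.828

0.828


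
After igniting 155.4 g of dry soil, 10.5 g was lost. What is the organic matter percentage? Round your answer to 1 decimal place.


Step 1: OM% = 100 * LOI / sample mass
Step 2: OM = 100 * 10.5 / 155.4
Step 3: OM = 6.8%

6.8


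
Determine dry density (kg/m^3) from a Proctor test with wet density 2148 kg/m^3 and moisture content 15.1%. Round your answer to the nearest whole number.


Step 1: Dry density = wet density / (1 + w/100)
Step 2: Dry density = 2148 / (1 + 15.1/100)
Step 3: Dry density = 2148 / 1.151
Step 4: Dry density = 1866 kg/m^3

1866


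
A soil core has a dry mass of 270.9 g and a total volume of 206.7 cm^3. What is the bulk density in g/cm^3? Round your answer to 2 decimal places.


Step 1: Identify the formula: BD = dry mass / volume
Step 2: Substitute values: BD = 270.9 / 206.7
Step 3: BD = 1.31 g/cm^3

1.31


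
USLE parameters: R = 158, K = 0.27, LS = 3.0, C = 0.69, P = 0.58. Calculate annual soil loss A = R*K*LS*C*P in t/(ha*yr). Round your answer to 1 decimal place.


Step 1: A = R * K * LS * C * P
Step 2: R * K = 158 * 0.27 = 42.66
Step 3: (R*K) * LS = 42.66 * 3.0 = 127.98
Step 4: * C * P = 127.98 * 0.69 * 0.58 = 51.2
Step 5: A = 51.2 t/(ha*yr)

51.2


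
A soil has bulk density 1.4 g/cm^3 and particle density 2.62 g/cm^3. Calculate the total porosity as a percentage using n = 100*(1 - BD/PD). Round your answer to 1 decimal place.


Step 1: Formula: n = 100 * (1 - BD / PD)
Step 2: n = 100 * (1 - 1.4 / 2.62)
Step 3: n = 100 * (1 - 0.53435)
Step 4: n = 46.6%

46.6


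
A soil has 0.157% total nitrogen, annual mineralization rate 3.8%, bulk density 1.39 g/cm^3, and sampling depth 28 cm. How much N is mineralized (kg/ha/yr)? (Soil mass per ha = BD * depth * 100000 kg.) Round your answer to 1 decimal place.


Step 1: Soil mass per ha = BD * depth * 100000 = 1.39 * 28 * 100000 = 3892000 kg
Step 2: Total N pool = soil mass * N%/100 = 3892000 * 0.157/100 = 6110.44 kg/ha
Step 3: N mineralized = N pool * rate%/100 = 6110.44 * 3.8/100 = 232.2 kg/ha/yr

232.2


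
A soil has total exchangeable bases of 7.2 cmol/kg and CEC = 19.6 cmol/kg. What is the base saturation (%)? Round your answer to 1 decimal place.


Step 1: BS = 100 * (sum of bases) / CEC
Step 2: BS = 100 * 7.2 / 19.6
Step 3: BS = 36.7%

36.7


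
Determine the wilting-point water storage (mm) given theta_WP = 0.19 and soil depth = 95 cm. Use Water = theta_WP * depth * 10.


Step 1: Water (mm) = theta_WP * depth * 10
Step 2: Water = 0.19 * 95 * 10
Step 3: Water = 180.5 mm

180.5


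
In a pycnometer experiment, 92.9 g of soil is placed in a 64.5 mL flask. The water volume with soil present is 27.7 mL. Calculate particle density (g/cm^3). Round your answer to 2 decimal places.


Step 1: Volume of solids = flask volume - water volume with soil
Step 2: V_solids = 64.5 - 27.7 = 36.8 mL
Step 3: Particle density = mass / V_solids = 92.9 / 36.8 = 2.52 g/cm^3

2.52


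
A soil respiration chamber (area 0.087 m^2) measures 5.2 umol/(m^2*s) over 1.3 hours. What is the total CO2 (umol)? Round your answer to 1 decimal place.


Step 1: Convert time to seconds: 1.3 hr * 3600 = 4680.0 s
Step 2: Total = flux * area * time_s
Step 3: Total = 5.2 * 0.087 * 4680.0
Step 4: Total = 2117.2 umol

2117.2


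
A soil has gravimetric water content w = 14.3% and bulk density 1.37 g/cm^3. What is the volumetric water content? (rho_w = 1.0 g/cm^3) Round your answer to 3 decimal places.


Step 1: theta = (w / 100) * BD / rho_w
Step 2: theta = (14.3 / 100) * 1.37 / 1.0
Step 3: theta = 0.143 * 1.37
Step 4: theta = 0.196

0.196


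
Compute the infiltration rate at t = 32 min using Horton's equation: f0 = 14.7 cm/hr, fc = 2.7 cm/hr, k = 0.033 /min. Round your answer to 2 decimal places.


Step 1: f = fc + (f0 - fc) * exp(-k * t)
Step 2: exp(-0.033 * 32) = 0.347844
Step 3: f = 2.7 + (14.7 - 2.7) * 0.347844
Step 4: f = 2.7 + 12.0 * 0.347844
Step 5: f = 6.87 cm/hr

6.87


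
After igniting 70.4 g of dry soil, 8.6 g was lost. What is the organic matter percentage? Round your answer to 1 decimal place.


Step 1: OM% = 100 * LOI / sample mass
Step 2: OM = 100 * 8.6 / 70.4
Step 3: OM = 12.2%

12.2


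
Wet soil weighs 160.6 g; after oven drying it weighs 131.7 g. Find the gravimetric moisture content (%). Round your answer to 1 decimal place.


Step 1: Water mass = wet - dry = 160.6 - 131.7 = 28.9 g
Step 2: w = 100 * water mass / dry mass
Step 3: w = 100 * 28.9 / 131.7 = 21.9%

21.9


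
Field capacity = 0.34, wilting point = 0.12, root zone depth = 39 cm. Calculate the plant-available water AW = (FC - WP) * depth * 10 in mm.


Step 1: Available water = (FC - WP) * depth * 10
Step 2: AW = (0.34 - 0.12) * 39 * 10
Step 3: AW = 0.22 * 39 * 10
Step 4: AW = 85.8 mm

85.8


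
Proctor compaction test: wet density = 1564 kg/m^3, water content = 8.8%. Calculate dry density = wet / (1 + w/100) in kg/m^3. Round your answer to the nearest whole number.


Step 1: Dry density = wet density / (1 + w/100)
Step 2: Dry density = 1564 / (1 + 8.8/100)
Step 3: Dry density = 1564 / 1.088
Step 4: Dry density = 1438 kg/m^3

1438


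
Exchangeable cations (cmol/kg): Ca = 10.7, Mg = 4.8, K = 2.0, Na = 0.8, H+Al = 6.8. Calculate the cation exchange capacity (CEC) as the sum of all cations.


Step 1: CEC = Ca + Mg + K + Na + (H+Al)
Step 2: CEC = 10.7 + 4.8 + 2.0 + 0.8 + 6.8
Step 3: CEC = 25.1 cmol/kg

25.1


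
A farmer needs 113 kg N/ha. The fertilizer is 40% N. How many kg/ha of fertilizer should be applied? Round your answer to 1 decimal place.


Step 1: Fertilizer rate = target N / (N content / 100)
Step 2: Rate = 113 / (40 / 100)
Step 3: Rate = 113 / 0.4
Step 4: Rate = 282.5 kg/ha

282.5


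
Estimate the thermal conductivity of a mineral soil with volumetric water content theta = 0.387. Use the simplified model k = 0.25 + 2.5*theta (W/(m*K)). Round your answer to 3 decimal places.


Step 1: k = 0.25 + 2.5 * theta
Step 2: k = 0.25 + 2.5 * 0.387
Step 3: k = 0.25 + 0.968
Step 4: k = 1.218 W/(m*K)

1.218


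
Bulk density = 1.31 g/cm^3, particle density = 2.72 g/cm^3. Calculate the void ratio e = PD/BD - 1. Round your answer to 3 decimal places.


Step 1: e = PD / BD - 1
Step 2: e = 2.72 / 1.31 - 1
Step 3: e = 2.07634 - 1
Step 4: e = 1.076

1.076


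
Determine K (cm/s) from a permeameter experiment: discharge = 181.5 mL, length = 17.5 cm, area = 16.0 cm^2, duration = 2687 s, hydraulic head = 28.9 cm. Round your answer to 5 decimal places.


Step 1: K = Q * L / (A * t * h)
Step 2: Numerator = 181.5 * 17.5 = 3176.25
Step 3: Denominator = 16.0 * 2687 * 28.9 = 1242468.8
Step 4: K = 3176.25 / 1242468.8 = 0.00256 cm/s

0.00256


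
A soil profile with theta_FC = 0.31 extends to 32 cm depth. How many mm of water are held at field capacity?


Step 1: Water (mm) = theta_FC * depth (cm) * 10
Step 2: Water = 0.31 * 32 * 10
Step 3: Water = 99.2 mm

99.2


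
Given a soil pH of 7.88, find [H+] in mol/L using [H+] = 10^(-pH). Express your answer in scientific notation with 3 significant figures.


Step 1: [H+] = 10^(-pH)
Step 2: [H+] = 10^(-7.88)
Step 3: [H+] = 1.32e-08 mol/L

1.32e-08


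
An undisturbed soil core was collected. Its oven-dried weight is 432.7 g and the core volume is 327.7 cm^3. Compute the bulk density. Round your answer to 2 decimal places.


Step 1: Identify the formula: BD = dry mass / volume
Step 2: Substitute values: BD = 432.7 / 327.7
Step 3: BD = 1.32 g/cm^3

1.32


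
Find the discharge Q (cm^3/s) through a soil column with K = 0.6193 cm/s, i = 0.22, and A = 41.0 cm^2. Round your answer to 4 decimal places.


Step 1: Apply Darcy's law: Q = K * i * A
Step 2: Q = 0.6193 * 0.22 * 41.0
Step 3: Q = 5.5861 cm^3/s

5.5861


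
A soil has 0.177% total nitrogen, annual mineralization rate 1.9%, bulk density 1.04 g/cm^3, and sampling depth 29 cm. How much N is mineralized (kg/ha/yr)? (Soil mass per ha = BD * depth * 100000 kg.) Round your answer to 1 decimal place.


Step 1: Soil mass per ha = BD * depth * 100000 = 1.04 * 29 * 100000 = 3016000 kg
Step 2: Total N pool = soil mass * N%/100 = 3016000 * 0.177/100 = 5338.32 kg/ha
Step 3: N mineralized = N pool * rate%/100 = 5338.32 * 1.9/100 = 101.4 kg/ha/yr

101.4


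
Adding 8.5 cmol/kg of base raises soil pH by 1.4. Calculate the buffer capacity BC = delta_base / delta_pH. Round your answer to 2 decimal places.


Step 1: BC = change in base / change in pH
Step 2: BC = 8.5 / 1.4
Step 3: BC = 6.07 cmol/(kg*pH unit)

6.07


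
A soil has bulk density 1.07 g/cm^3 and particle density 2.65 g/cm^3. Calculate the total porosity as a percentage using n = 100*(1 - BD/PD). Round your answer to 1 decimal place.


Step 1: Formula: n = 100 * (1 - BD / PD)
Step 2: n = 100 * (1 - 1.07 / 2.65)
Step 3: n = 100 * (1 - 0.40377)
Step 4: n = 59.6%

59.6


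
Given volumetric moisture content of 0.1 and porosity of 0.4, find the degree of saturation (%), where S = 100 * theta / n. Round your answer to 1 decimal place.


Step 1: S = 100 * theta_v / n
Step 2: S = 100 * 0.1 / 0.4
Step 3: S = 25.0%

25.0


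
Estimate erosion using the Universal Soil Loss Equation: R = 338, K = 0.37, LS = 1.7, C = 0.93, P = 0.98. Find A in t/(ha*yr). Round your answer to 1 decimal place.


Step 1: A = R * K * LS * C * P
Step 2: R * K = 338 * 0.37 = 125.06
Step 3: (R*K) * LS = 125.06 * 1.7 = 212.602
Step 4: * C * P = 212.602 * 0.93 * 0.98 = 193.8
Step 5: A = 193.8 t/(ha*yr)

193.8


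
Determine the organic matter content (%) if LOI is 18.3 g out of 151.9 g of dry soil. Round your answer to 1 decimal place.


Step 1: OM% = 100 * LOI / sample mass
Step 2: OM = 100 * 18.3 / 151.9
Step 3: OM = 12.0%

12.0


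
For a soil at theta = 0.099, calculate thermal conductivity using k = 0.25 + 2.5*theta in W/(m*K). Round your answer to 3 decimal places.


Step 1: k = 0.25 + 2.5 * theta
Step 2: k = 0.25 + 2.5 * 0.099
Step 3: k = 0.25 + 0.248
Step 4: k = 0.498 W/(m*K)

0.498


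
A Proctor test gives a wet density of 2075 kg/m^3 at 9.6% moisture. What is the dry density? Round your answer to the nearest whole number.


Step 1: Dry density = wet density / (1 + w/100)
Step 2: Dry density = 2075 / (1 + 9.6/100)
Step 3: Dry density = 2075 / 1.096
Step 4: Dry density = 1893 kg/m^3

1893


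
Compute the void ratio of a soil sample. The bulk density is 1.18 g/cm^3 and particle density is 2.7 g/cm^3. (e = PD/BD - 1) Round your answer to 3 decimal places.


Step 1: e = PD / BD - 1
Step 2: e = 2.7 / 1.18 - 1
Step 3: e = 2.28814 - 1
Step 4: e = 1.288

1.288


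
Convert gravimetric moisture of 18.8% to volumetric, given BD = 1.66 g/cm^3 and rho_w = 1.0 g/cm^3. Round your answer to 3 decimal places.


Step 1: theta = (w / 100) * BD / rho_w
Step 2: theta = (18.8 / 100) * 1.66 / 1.0
Step 3: theta = 0.188 * 1.66
Step 4: theta = 0.312

0.312


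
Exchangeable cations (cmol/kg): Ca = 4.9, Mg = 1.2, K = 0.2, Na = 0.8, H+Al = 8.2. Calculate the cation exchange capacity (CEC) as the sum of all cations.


Step 1: CEC = Ca + Mg + K + Na + (H+Al)
Step 2: CEC = 4.9 + 1.2 + 0.2 + 0.8 + 8.2
Step 3: CEC = 15.3 cmol/kg

15.3


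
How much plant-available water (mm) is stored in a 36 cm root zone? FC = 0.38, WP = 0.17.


Step 1: Available water = (FC - WP) * depth * 10
Step 2: AW = (0.38 - 0.17) * 36 * 10
Step 3: AW = 0.21 * 36 * 10
Step 4: AW = 75.6 mm

75.6


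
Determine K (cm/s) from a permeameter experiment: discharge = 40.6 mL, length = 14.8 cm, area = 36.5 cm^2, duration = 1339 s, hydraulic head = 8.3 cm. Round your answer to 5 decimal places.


Step 1: K = Q * L / (A * t * h)
Step 2: Numerator = 40.6 * 14.8 = 600.88
Step 3: Denominator = 36.5 * 1339 * 8.3 = 405650.05
Step 4: K = 600.88 / 405650.05 = 0.00148 cm/s

0.00148
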